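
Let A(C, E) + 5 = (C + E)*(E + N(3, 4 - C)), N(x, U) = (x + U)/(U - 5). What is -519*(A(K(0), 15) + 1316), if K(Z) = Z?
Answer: -742689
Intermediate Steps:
N(x, U) = (U + x)/(-5 + U)
A(C, E) = -5 + (C + E)*(E + (7 - C)/(-1 - C)) (A(C, E) = -5 + (C + E)*(E + ((4 - C) + 3)/(-5 + (4 - C))) = -5 + (C + E)*(E + (7 - C)/(-1 - C)))
-519*(A(K(0), 15) + 1316) = -519*((0*(-7 + 0) + 15*(-7 + 0) + (1 + 0)*(-5 + 15² + 0*15))/(1 + 0) + 1316) = -519*((0*(-7) + 15*(-7) + 1*(-5 + 225 + 0))/1 + 1316) = -519*(1*(0 - 105 + 1*220) + 1316) = -519*(1*(0 - 105 + 220) + 1316) = -519*(1*115 + 1316) = -519*(115 + 1316) = -519*1431 = -742689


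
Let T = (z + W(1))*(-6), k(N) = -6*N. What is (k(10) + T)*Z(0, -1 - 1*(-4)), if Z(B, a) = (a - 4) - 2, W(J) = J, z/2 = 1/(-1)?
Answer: 162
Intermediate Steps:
z = -2 (z = 2/(-1) = 2*(-1) = -2)
Z(B, a) = -6 + a (Z(B, a) = (-4 + a) - 2 = -6 + a)
T = 6 (T = (-2 + 1)*(-6) = -1*(-6) = 6)
(k(10) + T)*Z(0, -1 - 1*(-4)) = (-6*10 + 6)*(-6 + (-1 - 1*(-4))) = (-60 + 6)*(-6 + (-1 + 4)) = -54*(-6 + 3) = -54*(-3) = 162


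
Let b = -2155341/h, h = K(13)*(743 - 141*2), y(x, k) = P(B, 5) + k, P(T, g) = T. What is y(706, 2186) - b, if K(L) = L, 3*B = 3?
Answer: 15262032/5993 ≈ 2546.6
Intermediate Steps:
B = 1 (B = (1/3)*3 = 1)
y(x, k) = 1 + k
h = 5993 (h = 13*(743 - 141*2) = 13*(743 - 282) = 13*461 = 5993)
b = -2155341/5993 ≈ -359.64
y(706, 2186) - b = (1 + 2186) - 1*(-2155341/5993) = 2187 + 2155341/5993 = 15262032/5993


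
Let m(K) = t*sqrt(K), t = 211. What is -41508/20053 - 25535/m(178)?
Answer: -41508/20053 - 25535*sqrt(178)/37558 ≈ -11.141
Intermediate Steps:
m(K) = 211*sqrt(K)
-41508/20053 - 25535/m(178) = -41508/20053 - 25535*sqrt(178)/37558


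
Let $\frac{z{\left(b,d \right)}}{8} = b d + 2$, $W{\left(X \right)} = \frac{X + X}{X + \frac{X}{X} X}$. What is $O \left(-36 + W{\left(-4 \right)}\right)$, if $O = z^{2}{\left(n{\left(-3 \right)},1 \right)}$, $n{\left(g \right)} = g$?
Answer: $-2240$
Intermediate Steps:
$W{\left(X \right)} = 1$ ($W{\left(X \right)} = \frac{2 X}{X + 1 X} = \frac{2 X}{X + X} = \frac{2 X}{2 X} = 2 X \frac{1}{2 X} = 1$)
$z{\left(b,d \right)} = 16 + 8 b d$ ($z{\left(b,d \right)} = 8 \left(b d + 2\right) = 8 \left(2 + b d\right) = 16 + 8 b d$)
$O = 64$ ($O = \left(16 + 8 \left(-3\right) 1\right)^{2} = \left(16 - 24\right)^{2} = \left(-8\right)^{2} = 64$)
$O \left(-36 + W{\left(-4 \right)}\right) = 64 \left(-36 + 1\right) = 64 \left(-35\right) = -2240$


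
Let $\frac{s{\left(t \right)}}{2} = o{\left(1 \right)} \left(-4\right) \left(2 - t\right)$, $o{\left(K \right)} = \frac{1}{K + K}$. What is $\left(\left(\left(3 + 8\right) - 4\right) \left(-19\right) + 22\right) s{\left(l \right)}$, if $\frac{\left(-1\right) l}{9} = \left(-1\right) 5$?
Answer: $-19092$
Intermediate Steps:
$l = 45$ ($l = - 9 \left(\left(-1\right) 5\right) = \left(-9\right) \left(-5\right) = 45$)
$o{\left(K \right)} = \frac{1}{2 K}$
$s{\left(t \right)} = -8 + 4 t$ ($s{\left(t \right)} = 2 \frac{1}{2 \cdot 1} \left(-4\right) \left(2 - t\right) = 2 \cdot \frac{1}{2} \cdot 1 \left(-4\right) \left(2 - t\right) = 2 \cdot \frac{1}{2} \left(-4\right) \left(2 - t\right) = 2 \left(- 2 \left(2 - t\right)\right) = 2 \left(-4 + 2 t\right) = -8 + 4 t$)
$\left(\left(\left(3 + 8\right) - 4\right) \left(-19\right) + 22\right) s{\left(l \right)} = \left(\left(\left(3 + 8\right) - 4\right) \left(-19\right) + 22\right) \left(-8 + 4 \cdot 45\right) = \left(\left(11 - 4\right) \left(-19\right) + 22\right) \left(-8 + 180\right) = \left(7 \left(-19\right) + 22\right) 172 = \left(-133 + 22\right) 172 = \left(-111\right) 172 = -19092$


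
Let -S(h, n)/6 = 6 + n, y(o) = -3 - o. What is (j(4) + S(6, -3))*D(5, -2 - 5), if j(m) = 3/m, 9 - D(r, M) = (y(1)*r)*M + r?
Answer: 2346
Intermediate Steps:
D(r, M) = 9 - r + 4*M*r (D(r, M) = 9 - (((-3 - 1*1)*r)*M + r) = 9 - (((-3 - 1)*r)*M + r) = 9 - ((-4*r)*M + r) = 9 - (-4*M*r + r) = 9 - (r - 4*M*r) = 9 + (-r + 4*M*r) = 9 - r + 4*M*r)
S(h, n) = -36 - 6*n (S(h, n) = -6*(6 + n) = -36 - 6*n)
(j(4) + S(6, -3))*D(5, -2 - 5) = (3/4 + (-36 - 6*(-3)))*(9 - 1*5 + 4*(-2 - 5)*5) = (3*(¼) + (-36 + 18))*(9 - 5 + 4*(-7)*5) = (¾ - 18)*(9 - 5 - 140) = -69/4*(-136) = 2346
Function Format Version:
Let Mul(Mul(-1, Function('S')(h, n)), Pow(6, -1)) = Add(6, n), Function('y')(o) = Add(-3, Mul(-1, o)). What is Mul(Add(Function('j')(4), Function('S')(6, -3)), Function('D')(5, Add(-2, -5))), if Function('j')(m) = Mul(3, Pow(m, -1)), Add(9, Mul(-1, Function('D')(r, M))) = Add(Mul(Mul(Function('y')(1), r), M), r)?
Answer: 2346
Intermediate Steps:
Function('D')(r, M) = Add(9, Mul(-1, r), Mul(4, M, r)) (Function('D')(r, M) = Add(9, Mul(-1, Add(Mul(Mul(Add(-3, Mul(-1, 1)), r), M), r))) = Add(9, Mul(-1, Add(Mul(Mul(Add(-3, -1), r), M), r))) = Add(9, Mul(-1, Add(Mul(Mul(-4, r), M), r))) = Add(9, Mul(-1, Add(Mul(-4, M, r), r))) = Add(9, Mul(-1, Add(r, Mul(-4, M, r)))) = Add(9, Add(Mul(-1, r), Mul(4, M, r))) = Add(9, Mul(-1, r), Mul(4, M, r)))
Function('S')(h, n) = Add(-36, Mul(-6, n)) (Function('S')(h, n) = Mul(-6, Add(6, n)) = Add(-36, Mul(-6, n)))
Mul(Add(Function('j')(4), Function('S')(6, -3)), Function('D')(5, Add(-2, -5))) = Mul(Add(Mul(3, Pow(4, -1)), Add(-36, Mul(-6, -3))), Add(9, Mul(-1, 5), Mul(4, Add(-2, -5), 5))) = Mul(Add(Mul(3, Rational(1, 4)), Add(-36, 18)), Add(9, -5, Mul(4, -7, 5))) = Mul(Add(Rational(3, 4), -18), Add(9, -5, -140)) = Mul(Rational(-69, 4), -136) = 2346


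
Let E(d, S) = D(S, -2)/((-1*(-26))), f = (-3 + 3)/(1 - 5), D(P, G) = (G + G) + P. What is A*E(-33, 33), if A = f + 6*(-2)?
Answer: -174/13 ≈ -13.385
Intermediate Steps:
D(P, G) = P + 2*G (D(P, G) = 2*G + P = P + 2*G)
f = 0 (f = 0/(-4) = 0*(-¼) = 0)
E(d, S) = -2/13 + S/26 (E(d, S) = (S + 2*(-2))/((-1*(-26))) = (S - 4)/26 = (-4 + S)*(1/26) = -2/13 + S/26)
A = -12 (A = 0 + 6*(-2) = 0 - 12 = -12)
A*E(-33, 33) = -12*(-2/13 + (1/26)*33) = -12*(-2/13 + 33/26) = -12*29/26 = -174/13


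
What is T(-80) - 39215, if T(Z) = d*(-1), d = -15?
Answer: -39200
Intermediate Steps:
T(Z) = 15 (T(Z) = -15*(-1) = 15)
T(-80) - 39215 = 15 - 39215 = -39200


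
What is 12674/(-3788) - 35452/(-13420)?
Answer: -4474113/6354370 ≈ -0.70410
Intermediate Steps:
12674/(-3788) - 35452/(-13420) = 12674*(-1/3788) - 35452*(-1/13420) = -6337/1894 + 8863/3355 = -4474113/6354370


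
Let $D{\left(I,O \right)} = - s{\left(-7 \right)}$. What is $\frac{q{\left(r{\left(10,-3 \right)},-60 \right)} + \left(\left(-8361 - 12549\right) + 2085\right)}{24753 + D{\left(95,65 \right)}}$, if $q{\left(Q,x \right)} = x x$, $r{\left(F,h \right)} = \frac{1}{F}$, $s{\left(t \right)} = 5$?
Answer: $- \frac{15225}{24748} \approx -0.6152$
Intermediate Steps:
$q{\left(Q,x \right)} = x^{2}$
$D{\left(I,O \right)} = -5$ ($D{\left(I,O \right)} = \left(-1\right) 5 = -5$)
$\frac{q{\left(r{\left(10,-3 \right)},-60 \right)} + \left(\left(-8361 - 12549\right) + 2085\right)}{24753 + D{\left(95,65 \right)}} = \frac{\left(-60\right)^{2} + \left(\left(-8361 - 12549\right) + 2085\right)}{24753 - 5} = \frac{3600 + \left(-20910 + 2085\right)}{24748} = \left(3600 - 18825\right) \frac{1}{24748} = \left(-15225\right) \frac{1}{24748} = - \frac{15225}{24748}$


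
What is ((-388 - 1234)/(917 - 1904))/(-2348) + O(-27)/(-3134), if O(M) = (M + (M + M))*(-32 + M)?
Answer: -1385037644/907871223 ≈ -1.5256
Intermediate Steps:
O(M) = 3*M*(-32 + M) (O(M) = (M + 2*M)*(-32 + M) = (3*M)*(-32 + M) = 3*M*(-32 + M))
((-388 - 1234)/(917 - 1904))/(-2348) + O(-27)/(-3134) = ((-388 - 1234)/(917 - 1904))/(-2348) + (3*(-27)*(-32 - 27))/(-3134) = -1622/(-987)*(-1/2348) + (3*(-27)*(-59))*(-1/3134) = -1622*(-1/987)*(-1/2348) + 4779*(-1/3134) = (1622/987)*(-1/2348) - 4779/3134 = -811/1158738 - 4779/3134 = -1385037644/907871223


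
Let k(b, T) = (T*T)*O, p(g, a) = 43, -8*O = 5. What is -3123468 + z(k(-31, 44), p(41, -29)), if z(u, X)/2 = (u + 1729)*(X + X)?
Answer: -3034200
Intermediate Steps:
O = -5/8 (O = -⅛*5 = -5/8 ≈ -0.62500)
k(b, T) = -5*T²/8 (k(b, T) = (T*T)*(-5/8) = T²*(-5/8) = -5*T²/8)
z(u, X) = 4*X*(1729 + u) (z(u, X) = 2*((u + 1729)*(X + X)) = 2*((1729 + u)*(2*X)) = 2*(2*X*(1729 + u)) = 4*X*(1729 + u))
-3123468 + z(k(-31, 44), p(41, -29)) = -3123468 + 4*43*(1729 - 5/8*44²) = -3123468 + 4*43*(1729 - 5/8*1936) = -3123468 + 4*43*(1729 - 1210) = -3123468 + 4*43*519 = -3123468 + 89268 = -3034200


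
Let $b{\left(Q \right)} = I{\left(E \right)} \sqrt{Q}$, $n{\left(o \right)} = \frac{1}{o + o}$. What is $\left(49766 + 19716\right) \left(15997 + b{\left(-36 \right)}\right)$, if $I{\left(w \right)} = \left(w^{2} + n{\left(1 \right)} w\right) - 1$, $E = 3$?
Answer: $1111503554 + 3960474 i \approx 1.1115 \cdot 10^{9} + 3.9605 \cdot 10^{6} i$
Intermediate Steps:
$n{\left(o \right)} = \frac{1}{2 o}$
$I{\left(w \right)} = -1 + w^{2} + \frac{w}{2}$ ($I{\left(w \right)} = \left(w^{2} + \frac{1}{2 \cdot 1} w\right) - 1 = \left(w^{2} + \frac{1}{2} \cdot 1 w\right) - 1 = \left(w^{2} + \frac{w}{2}\right) - 1 = -1 + w^{2} + \frac{w}{2}$)
$b{\left(Q \right)} = \frac{19 \sqrt{Q}}{2}$ ($b{\left(Q \right)} = \left(-1 + 3^{2} + \frac{1}{2} \cdot 3\right) \sqrt{Q} = \left(-1 + 9 + \frac{3}{2}\right) \sqrt{Q} = \frac{19 \sqrt{Q}}{2}$)
$\left(49766 + 19716\right) \left(15997 + b{\left(-36 \right)}\right) = \left(49766 + 19716\right) \left(15997 + \frac{19 \sqrt{-36}}{2}\right) = 69482 \left(15997 + \frac{19 \cdot 6 i}{2}\right) = 69482 \left(15997 + 57 i\right) = 1111503554 + 3960474 i$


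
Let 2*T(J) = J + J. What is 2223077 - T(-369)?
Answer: 2223446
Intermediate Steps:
T(J) = J (T(J) = (J + J)/2 = (2*J)/2 = J)
2223077 - T(-369) = 2223077 - 1*(-369) = 2223077 + 369 = 2223446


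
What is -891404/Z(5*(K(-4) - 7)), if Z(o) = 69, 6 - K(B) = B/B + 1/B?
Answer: -891404/69 ≈ -12919.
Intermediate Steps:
K(B) = 5 - 1/B (K(B) = 6 - (B/B + 1/B) = 6 - (1 + 1/B) = 6 + (-1 - 1/B) = 5 - 1/B)
-891404/Z(5*(K(-4) - 7)) = -891404/69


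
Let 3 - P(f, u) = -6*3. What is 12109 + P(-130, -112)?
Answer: 12130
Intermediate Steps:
P(f, u) = 21 (P(f, u) = 3 - (-6)*3 = 3 - 1*(-18) = 3 + 18 = 21)
12109 + P(-130, -112) = 12109 + 21 = 12130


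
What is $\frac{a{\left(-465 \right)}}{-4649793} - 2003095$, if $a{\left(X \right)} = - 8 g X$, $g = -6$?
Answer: $- \frac{3104659029005}{1549931} \approx -2.0031 \cdot 10^{6}$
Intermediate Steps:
$a{\left(X \right)} = 48 X$ ($a{\left(X \right)} = \left(-8\right) \left(-6\right) X = 48 X$)
$\frac{a{\left(-465 \right)}}{-4649793} - 2003095 = \frac{48 \left(-465\right)}{-4649793} - 2003095 = \left(-22320\right) \left(- \frac{1}{4649793}\right) - 2003095 = \frac{7440}{1549931} - 2003095 = - \frac{3104659029005}{1549931}$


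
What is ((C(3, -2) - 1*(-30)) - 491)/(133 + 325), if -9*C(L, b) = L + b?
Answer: -2075/2061 ≈ -1.0068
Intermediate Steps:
C(L, b) = -L/9 - b/9 (C(L, b) = -(L + b)/9 = -L/9 - b/9)
((C(3, -2) - 1*(-30)) - 491)/(133 + 325) = (((-1/9*3 - 1/9*(-2)) - 1*(-30)) - 491)/(133 + 325) = (((-1/3 + 2/9) + 30) - 491)/458 = ((-1/9 + 30) - 491)*(1/458) = (269/9 - 491)*(1/458) = -4150/9*1/458 = -2075/2061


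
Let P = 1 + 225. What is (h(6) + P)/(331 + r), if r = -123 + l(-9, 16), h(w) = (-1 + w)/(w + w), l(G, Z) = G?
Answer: 2717/2388 ≈ 1.1378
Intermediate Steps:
h(w) = (-1 + w)/(2*w) (h(w) = (-1 + w)/((2*w)) = (-1 + w)*(1/(2*w)) = (-1 + w)/(2*w))
r = -132 (r = -123 - 9 = -132)
P = 226
(h(6) + P)/(331 + r) = ((½)*(-1 + 6)/6 + 226)/(331 - 132) = ((½)*(⅙)*5 + 226)/199 = (5/12 + 226)*(1/199) = (2717/12)*(1/199) = 2717/2388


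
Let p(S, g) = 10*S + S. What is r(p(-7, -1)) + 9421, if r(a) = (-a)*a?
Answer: 3492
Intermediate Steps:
p(S, g) = 11*S
r(a) = -a**2
r(p(-7, -1)) + 9421 = -(11*(-7))**2 + 9421 = -1*(-77)**2 + 9421 = -1*5929 + 9421 = -5929 + 9421 = 3492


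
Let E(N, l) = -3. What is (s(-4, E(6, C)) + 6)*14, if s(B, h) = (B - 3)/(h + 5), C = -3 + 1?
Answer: 35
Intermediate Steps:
C = -2
s(B, h) = (-3 + B)/(5 + h)
(s(-4, E(6, C)) + 6)*14 = ((-3 - 4)/(5 - 3) + 6)*14 = (-7/2 + 6)*14 = (5/2)*14 = 35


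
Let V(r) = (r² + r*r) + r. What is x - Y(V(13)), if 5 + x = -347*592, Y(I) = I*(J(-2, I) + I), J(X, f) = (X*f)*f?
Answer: 86158472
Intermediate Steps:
V(r) = r + 2*r² (V(r) = (r² + r²) + r = 2*r² + r = r + 2*r²)
J(X, f) = X*f²
Y(I) = I*(I - 2*I²) (Y(I) = I*(-2*I² + I) = I*(I - 2*I²))
x = -205429 (x = -5 - 347*592 = -5 - 205424 = -205429)
x - Y(V(13)) = -205429 - (13*(1 + 2*13))²*(1 - 26*(1 + 2*13)) = -205429 - (13*(1 + 26))²*(1 - 26*(1 + 26)) = -205429 - (13*27)²*(1 - 26*27) = -205429 - 351²*(1 - 2*351) = -205429 - 123201*(1 - 702) = -205429 - 123201*(-701) = -205429 - 1*(-86363901) = -205429 + 86363901 = 86158472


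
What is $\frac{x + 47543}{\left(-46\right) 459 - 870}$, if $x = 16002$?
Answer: $- \frac{63545}{21984} \approx -2.8905$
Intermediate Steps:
$\frac{x + 47543}{\left(-46\right) 459 - 870} = \frac{16002 + 47543}{\left(-46\right) 459 - 870} = \frac{63545}{-21114 - 870} = \frac{63545}{-21984} = 63545 \left(- \frac{1}{21984}\right) = - \frac{63545}{21984}$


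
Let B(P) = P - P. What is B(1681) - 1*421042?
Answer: -421042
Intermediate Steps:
B(P) = 0
B(1681) - 1*421042 = 0 - 1*421042 = 0 - 421042 = -421042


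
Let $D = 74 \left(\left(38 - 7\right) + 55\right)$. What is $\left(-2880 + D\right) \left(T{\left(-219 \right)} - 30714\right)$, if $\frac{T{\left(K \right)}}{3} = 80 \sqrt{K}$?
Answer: $-107007576 + 836160 i \sqrt{219} \approx -1.0701 \cdot 10^{8} + 1.2374 \cdot 10^{7} i$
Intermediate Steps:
$D = 6364$ ($D = 74 \left(\left(38 - 7\right) + 55\right) = 74 \left(31 + 55\right) = 74 \cdot 86 = 6364$)
$T{\left(K \right)} = 240 \sqrt{K}$ ($T{\left(K \right)} = 3 \cdot 80 \sqrt{K} = 240 \sqrt{K}$)
$\left(-2880 + D\right) \left(T{\left(-219 \right)} - 30714\right) = \left(-2880 + 6364\right) \left(240 \sqrt{-219} - 30714\right) = 3484 \left(240 i \sqrt{219} - 30714\right) = 3484 \left(-30714 + 240 i \sqrt{219}\right) = -107007576 + 836160 i \sqrt{219}$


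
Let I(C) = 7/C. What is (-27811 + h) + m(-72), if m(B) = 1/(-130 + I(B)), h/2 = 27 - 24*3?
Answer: -261348739/9367 ≈ -27901.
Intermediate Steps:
h = -90 (h = 2*(27 - 24*3) = 2*(27 - 72) = 2*(-45) = -90)
m(B) = 1/(-130 + 7/B)
(-27811 + h) + m(-72) = (-27811 - 90) - 1*(-72)/(-7 + 130*(-72)) = -27901 - 1*(-72)/(-7 - 9360) = -27901 - 1*(-72)/(-9367) = -27901 - 1*(-72)*(-1/9367) = -27901 - 72/9367 = -261348739/9367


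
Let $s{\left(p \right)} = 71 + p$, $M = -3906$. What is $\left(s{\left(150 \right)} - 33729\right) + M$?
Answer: $-37414$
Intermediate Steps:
$\left(s{\left(150 \right)} - 33729\right) + M = \left(\left(71 + 150\right) - 33729\right) - 3906 = \left(221 - 33729\right) - 3906 = -33508 - 3906 = -37414$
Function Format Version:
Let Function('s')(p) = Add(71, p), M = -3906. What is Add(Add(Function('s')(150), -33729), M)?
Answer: -37414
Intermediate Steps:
Add(Add(Function('s')(150), -33729), M) = Add(Add(Add(71, 150), -33729), -3906) = Add(Add(221, -33729), -3906) = Add(-33508, -3906) = -37414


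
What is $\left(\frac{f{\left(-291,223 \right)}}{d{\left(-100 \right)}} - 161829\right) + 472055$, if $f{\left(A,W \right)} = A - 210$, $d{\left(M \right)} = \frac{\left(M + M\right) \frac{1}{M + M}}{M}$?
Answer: $360326$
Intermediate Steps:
$d{\left(M \right)} = \frac{1}{M}$ ($d{\left(M \right)} = \frac{2 M \frac{1}{2 M}}{M} = 1 \frac{1}{M} = \frac{1}{M}$)
$f{\left(A,W \right)} = -210 + A$ ($f{\left(A,W \right)} = A - 210 = -210 + A$)
$\left(\frac{f{\left(-291,223 \right)}}{d{\left(-100 \right)}} - 161829\right) + 472055 = \left(\frac{-210 - 291}{\frac{1}{-100}} - 161829\right) + 472055 = \left(- \frac{501}{- \frac{1}{100}} - 161829\right) + 472055 = \left(\left(-501\right) \left(-100\right) - 161829\right) + 472055 = \left(50100 - 161829\right) + 472055 = -111729 + 472055 = 360326$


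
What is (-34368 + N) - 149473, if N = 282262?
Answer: 98421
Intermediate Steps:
(-34368 + N) - 149473 = (-34368 + 282262) - 149473 = 247894 - 149473 = 98421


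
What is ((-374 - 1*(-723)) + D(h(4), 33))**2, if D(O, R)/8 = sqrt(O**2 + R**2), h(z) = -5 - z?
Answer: 196681 + 16752*sqrt(130) ≈ 3.8768e+5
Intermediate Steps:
D(O, R) = 8*sqrt(O**2 + R**2)
((-374 - 1*(-723)) + D(h(4), 33))**2 = ((-374 - 1*(-723)) + 8*sqrt((-5 - 1*4)**2 + 33**2))**2 = ((-374 + 723) + 8*sqrt((-5 - 4)**2 + 1089))**2 = (349 + 8*sqrt((-9)**2 + 1089))**2 = (349 + 8*sqrt(81 + 1089))**2 = (349 + 8*sqrt(1170))**2 = (349 + 8*(3*sqrt(130)))**2 = (349 + 24*sqrt(130))**2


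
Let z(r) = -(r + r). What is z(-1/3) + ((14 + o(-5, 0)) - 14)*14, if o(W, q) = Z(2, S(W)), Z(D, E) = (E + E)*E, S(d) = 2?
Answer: 338/3 ≈ 112.67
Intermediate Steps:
Z(D, E) = 2*E² (Z(D, E) = (2*E)*E = 2*E²)
o(W, q) = 8 (o(W, q) = 2*2² = 2*4 = 8)
z(r) = -2*r
z(-1/3) + ((14 + o(-5, 0)) - 14)*14 = -(-2)/3 + ((14 + 8) - 14)*14 = -(-2)/3 + (22 - 14)*14 = -2*(-⅓) + 8*14 = ⅔ + 112 = 338/3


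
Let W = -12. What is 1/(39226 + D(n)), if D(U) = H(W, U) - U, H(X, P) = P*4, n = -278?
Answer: 1/38392 ≈ 2.6047e-5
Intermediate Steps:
H(X, P) = 4*P
D(U) = 3*U (D(U) = 4*U - U = 3*U)
1/(39226 + D(n)) = 1/(39226 + 3*(-278)) = 1/(39226 - 834) = 1/38392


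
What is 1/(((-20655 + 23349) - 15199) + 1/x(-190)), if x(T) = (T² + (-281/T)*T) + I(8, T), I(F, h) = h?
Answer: -35629/445540644 ≈ -7.9968e-5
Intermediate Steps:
x(T) = -281 + T + T² (x(T) = (T² + (-281/T)*T) + T = (T² - 281) + T = (-281 + T²) + T = -281 + T + T²)
1/(((-20655 + 23349) - 15199) + 1/x(-190)) = 1/(((-20655 + 23349) - 15199) + 1/(-281 - 190 + (-190)²)) = 1/((2694 - 15199) + 1/(-281 - 190 + 36100)) = 1/(-12505 + 1/35629) = 1/(-445540644/35629) = -35629/445540644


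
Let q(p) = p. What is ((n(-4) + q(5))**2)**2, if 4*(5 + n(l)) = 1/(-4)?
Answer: 1/65536 ≈ 1.5259e-5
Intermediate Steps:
n(l) = -81/16 (n(l) = -5 + (1/4)/(-4) = -5 + (1/4)*(-1/4) = -5 - 1/16 = -81/16)
((n(-4) + q(5))**2)**2 = ((-81/16 + 5)**2)**2 = ((-1/16)**2)**2 = (1/256)**2 = 1/65536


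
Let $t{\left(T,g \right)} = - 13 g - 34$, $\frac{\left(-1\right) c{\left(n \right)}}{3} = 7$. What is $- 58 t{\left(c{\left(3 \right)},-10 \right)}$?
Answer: $-5568$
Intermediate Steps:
$c{\left(n \right)} = -21$ ($c{\left(n \right)} = \left(-3\right) 7 = -21$)
$t{\left(T,g \right)} = -34 - 13 g$
$- 58 t{\left(c{\left(3 \right)},-10 \right)} = - 58 \left(-34 - -130\right) = - 58 \left(-34 + 130\right) = \left(-58\right) 96 = -5568$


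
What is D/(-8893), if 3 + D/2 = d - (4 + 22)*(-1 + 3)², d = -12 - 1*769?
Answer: 1776/8893 ≈ 0.19971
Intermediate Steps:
d = -781 (d = -12 - 769 = -781)
D = -1776 (D = -6 + 2*(-781 - (4 + 22)*(-1 + 3)²) = -6 + 2*(-781 - 26*2²) = -6 + 2*(-781 - 26*4) = -6 + 2*(-781 - 1*104) = -6 + 2*(-781 - 104) = -6 + 2*(-885) = -6 - 1770 = -1776)
D/(-8893) = -1776/(-8893) = -1776*(-1/8893) = 1776/8893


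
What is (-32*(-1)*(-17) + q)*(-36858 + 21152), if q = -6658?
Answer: 113114612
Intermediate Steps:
(-32*(-1)*(-17) + q)*(-36858 + 21152) = (-32*(-1)*(-17) - 6658)*(-36858 + 21152) = (32*(-17) - 6658)*(-15706) = (-544 - 6658)*(-15706) = -7202*(-15706) = 113114612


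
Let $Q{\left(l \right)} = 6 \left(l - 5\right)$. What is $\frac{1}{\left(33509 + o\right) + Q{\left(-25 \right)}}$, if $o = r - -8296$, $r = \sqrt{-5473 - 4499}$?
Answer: $\frac{4625}{192516733} - \frac{2 i \sqrt{277}}{577550199} \approx 2.4024 \cdot 10^{-5} - 5.7634 \cdot 10^{-8} i$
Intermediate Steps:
$Q{\left(l \right)} = -30 + 6 l$ ($Q{\left(l \right)} = 6 \left(-5 + l\right) = -30 + 6 l$)
$r = 6 i \sqrt{277}$ ($r = \sqrt{-9972} = 6 i \sqrt{277} \approx 99.86 i$)
$o = 8296 + 6 i \sqrt{277}$ ($o = 6 i \sqrt{277} - -8296 = 6 i \sqrt{277} + 8296 = 8296 + 6 i \sqrt{277} \approx 8296.0 + 99.86 i$)
$\frac{1}{\left(33509 + o\right) + Q{\left(-25 \right)}} = \frac{1}{\left(33509 + \left(8296 + 6 i \sqrt{277}\right)\right) + \left(-30 + 6 \left(-25\right)\right)} = \frac{1}{\left(41805 + 6 i \sqrt{277}\right) - 180} = \frac{1}{41625 + 6 i \sqrt{277}}$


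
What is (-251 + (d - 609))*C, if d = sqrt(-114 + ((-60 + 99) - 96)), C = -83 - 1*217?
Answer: 258000 - 900*I*sqrt(19) ≈ 2.58e+5 - 3923.0*I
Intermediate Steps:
C = -300 (C = -83 - 217 = -300)
d = 3*I*sqrt(19) (d = sqrt(-114 + (39 - 96)) = sqrt(-114 - 57) = sqrt(-171) = 3*I*sqrt(19) ≈ 13.077*I)
(-251 + (d - 609))*C = (-251 + (3*I*sqrt(19) - 609))*(-300) = (-251 + (-609 + 3*I*sqrt(19)))*(-300) = (-860 + 3*I*sqrt(19))*(-300) = 258000 - 900*I*sqrt(19)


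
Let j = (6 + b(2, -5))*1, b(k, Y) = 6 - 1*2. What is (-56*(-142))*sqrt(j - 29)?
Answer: 7952*I*sqrt(19) ≈ 34662.0*I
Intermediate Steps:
b(k, Y) = 4 (b(k, Y) = 6 - 2 = 4)
j = 10 (j = (6 + 4)*1 = 10*1 = 10)
(-56*(-142))*sqrt(j - 29) = (-56*(-142))*sqrt(10 - 29) = 7952*sqrt(-19) = 7952*(I*sqrt(19)) = 7952*I*sqrt(19)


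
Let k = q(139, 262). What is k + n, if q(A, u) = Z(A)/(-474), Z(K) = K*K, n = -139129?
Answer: -65966467/474 ≈ -1.3917e+5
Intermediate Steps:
Z(K) = K²
q(A, u) = -A²/474 (q(A, u) = A²/(-474) = A²*(-1/474) = -A²/474)
k = -19321/474 (k = -1/474*139² = -1/474*19321 = -19321/474 ≈ -40.762)
k + n = -19321/474 - 139129 = -65966467/474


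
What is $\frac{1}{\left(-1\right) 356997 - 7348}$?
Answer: $- \frac{1}{364345} \approx -2.7447 \cdot 10^{-6}$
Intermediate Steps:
$\frac{1}{\left(-1\right) 356997 - 7348} = \frac{1}{-356997 - 7348} = \frac{1}{-364345} = - \frac{1}{364345}$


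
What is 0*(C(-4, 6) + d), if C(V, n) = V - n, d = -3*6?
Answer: 0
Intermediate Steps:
d = -18
0*(C(-4, 6) + d) = 0*((-4 - 1*6) - 18) = 0*((-4 - 6) - 18) = 0*(-10 - 18) = 0*(-28) = 0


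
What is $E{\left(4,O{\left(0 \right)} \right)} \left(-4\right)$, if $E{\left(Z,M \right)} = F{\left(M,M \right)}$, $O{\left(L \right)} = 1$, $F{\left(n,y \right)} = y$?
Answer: $-4$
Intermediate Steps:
$E{\left(Z,M \right)} = M$
$E{\left(4,O{\left(0 \right)} \right)} \left(-4\right) = 1 \left(-4\right) = -4$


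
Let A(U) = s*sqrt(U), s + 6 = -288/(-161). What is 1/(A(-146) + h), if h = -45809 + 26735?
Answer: -82402859/1571763318210 + 18193*I*sqrt(146)/1571763318210 ≈ -5.2427e-5 + 1.3986e-7*I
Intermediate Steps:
s = -678/161 (s = -6 - 288/(-161) = -6 - 288*(-1/161) = -6 + 288/161 = -678/161 ≈ -4.2112)
A(U) = -678*sqrt(U)/161
h = -19074
1/(A(-146) + h) = 1/(-678*I*sqrt(146)/161 - 19074) = 1/(-19074 - 678*I*sqrt(146)/161)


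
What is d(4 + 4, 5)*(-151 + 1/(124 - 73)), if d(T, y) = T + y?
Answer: -100100/51 ≈ -1962.7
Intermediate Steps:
d(4 + 4, 5)*(-151 + 1/(124 - 73)) = ((4 + 4) + 5)*(-151 + 1/(124 - 73)) = (8 + 5)*(-151 + 1/51) = 13*(-151 + 1/51) = 13*(-7700/51) = -100100/51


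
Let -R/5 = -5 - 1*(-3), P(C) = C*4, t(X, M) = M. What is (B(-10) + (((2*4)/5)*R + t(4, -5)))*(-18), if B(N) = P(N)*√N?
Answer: -198 + 720*I*√10 ≈ -198.0 + 2276.8*I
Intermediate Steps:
P(C) = 4*C
R = 10 (R = -5*(-5 - 1*(-3)) = -5*(-5 + 3) = -5*(-2) = 10)
B(N) = 4*N^(3/2) (B(N) = (4*N)*√N = 4*N^(3/2))
(B(-10) + (((2*4)/5)*R + t(4, -5)))*(-18) = (4*(-10)^(3/2) + (((2*4)/5)*10 - 5))*(-18) = (4*(-10*I*√10) + ((8*(⅕))*10 - 5))*(-18) = (-40*I*√10 + ((8/5)*10 - 5))*(-18) = (-40*I*√10 + (16 - 5))*(-18) = (-40*I*√10 + 11)*(-18) = (11 - 40*I*√10)*(-18) = -198 + 720*I*√10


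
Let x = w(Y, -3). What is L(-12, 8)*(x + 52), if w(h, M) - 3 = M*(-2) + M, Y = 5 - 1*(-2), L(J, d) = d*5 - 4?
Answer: 2088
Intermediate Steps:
L(J, d) = -4 + 5*d (L(J, d) = 5*d - 4 = -4 + 5*d)
Y = 7 (Y = 5 + 2 = 7)
w(h, M) = 3 - M (w(h, M) = 3 + (M*(-2) + M) = 3 + (-2*M + M) = 3 - M)
x = 6 (x = 3 - 1*(-3) = 3 + 3 = 6)
L(-12, 8)*(x + 52) = (-4 + 5*8)*(6 + 52) = (-4 + 40)*58 = 36*58 = 2088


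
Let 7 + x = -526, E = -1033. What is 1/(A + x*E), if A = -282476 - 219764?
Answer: 1/48349 ≈ 2.0683e-5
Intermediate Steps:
x = -533 (x = -7 - 526 = -533)
A = -502240
1/(A + x*E) = 1/(-502240 - 533*(-1033)) = 1/(-502240 + 550589) = 1/48349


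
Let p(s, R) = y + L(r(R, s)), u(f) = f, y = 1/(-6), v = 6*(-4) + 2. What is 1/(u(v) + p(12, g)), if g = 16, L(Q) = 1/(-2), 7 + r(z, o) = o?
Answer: -3/68 ≈ -0.044118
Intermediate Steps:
r(z, o) = -7 + o
L(Q) = -1/2
v = -22 (v = -24 + 2 = -22)
y = -1/6 ≈ -0.16667
p(s, R) = -2/3 (p(s, R) = -1/6 - 1/2 = -2/3)
1/(u(v) + p(12, g)) = 1/(-22 - 2/3) = 1/(-68/3) = -3/68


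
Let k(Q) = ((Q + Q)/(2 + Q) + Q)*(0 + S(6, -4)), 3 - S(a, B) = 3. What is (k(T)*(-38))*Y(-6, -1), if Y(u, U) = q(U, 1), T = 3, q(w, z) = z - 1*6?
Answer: 0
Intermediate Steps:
S(a, B) = 0 (S(a, B) = 3 - 1*3 = 3 - 3 = 0)
q(w, z) = -6 + z (q(w, z) = z - 6 = -6 + z)
Y(u, U) = -5 (Y(u, U) = -6 + 1 = -5)
k(Q) = 0 (k(Q) = ((Q + Q)/(2 + Q) + Q)*(0 + 0) = ((2*Q)/(2 + Q) + Q)*0 = (2*Q/(2 + Q) + Q)*0 = (Q + 2*Q/(2 + Q))*0 = 0)
(k(T)*(-38))*Y(-6, -1) = (0*(-38))*(-5) = 0*(-5) = 0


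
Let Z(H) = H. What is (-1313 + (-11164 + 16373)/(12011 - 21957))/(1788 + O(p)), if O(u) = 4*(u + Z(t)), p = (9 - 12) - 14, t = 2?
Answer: -4354769/5728896 ≈ -0.76014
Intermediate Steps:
p = -17 (p = -3 - 14 = -17)
O(u) = 8 + 4*u (O(u) = 4*(u + 2) = 4*(2 + u) = 8 + 4*u)
(-1313 + (-11164 + 16373)/(12011 - 21957))/(1788 + O(p)) = (-1313 + (-11164 + 16373)/(12011 - 21957))/(1788 + (8 + 4*(-17))) = (-1313 + 5209/(-9946))/(1788 + (8 - 68)) = (-1313 + 5209*(-1/9946))/(1788 - 60) = (-1313 - 5209/9946)/1728 = -13064307/9946*1/1728 = -4354769/5728896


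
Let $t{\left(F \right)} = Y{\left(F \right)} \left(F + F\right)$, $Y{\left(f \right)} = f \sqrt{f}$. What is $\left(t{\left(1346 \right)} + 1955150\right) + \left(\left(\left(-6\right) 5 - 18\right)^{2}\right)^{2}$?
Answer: $7263566 + 3623432 \sqrt{1346} \approx 1.402 \cdot 10^{8}$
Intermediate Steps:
$Y{\left(f \right)} = f^{\frac{3}{2}}$
$t{\left(F \right)} = 2 F^{\frac{5}{2}}$ ($t{\left(F \right)} = F^{\frac{3}{2}} \left(F + F\right) = F^{\frac{3}{2}} \cdot 2 F = 2 F^{\frac{5}{2}}$)
$\left(t{\left(1346 \right)} + 1955150\right) + \left(\left(\left(-6\right) 5 - 18\right)^{2}\right)^{2} = \left(2 \cdot 1346^{\frac{5}{2}} + 1955150\right) + \left(\left(\left(-6\right) 5 - 18\right)^{2}\right)^{2} = \left(2 \cdot 1811716 \sqrt{1346} + 1955150\right) + \left(\left(-30 - 18\right)^{2}\right)^{2} = \left(3623432 \sqrt{1346} + 1955150\right) + \left(\left(-48\right)^{2}\right)^{2} = \left(1955150 + 3623432 \sqrt{1346}\right) + 2304^{2} = \left(1955150 + 3623432 \sqrt{1346}\right) + 5308416 = 7263566 + 3623432 \sqrt{1346}$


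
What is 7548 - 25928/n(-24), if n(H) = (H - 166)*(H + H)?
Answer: 8601479/1140 ≈ 7545.2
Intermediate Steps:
n(H) = 2*H*(-166 + H) (n(H) = (-166 + H)*(2*H) = 2*H*(-166 + H))
7548 - 25928/n(-24) = 7548 - 25928*(-1/(48*(-166 - 24))) = 7548 - 25928/(2*(-24)*(-190)) = 7548 - 25928/9120 = 7548 - 25928*1/9120 = 7548 - 3241/1140 = 8601479/1140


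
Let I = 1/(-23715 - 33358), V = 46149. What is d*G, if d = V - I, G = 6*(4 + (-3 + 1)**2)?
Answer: 126425370144/57073 ≈ 2.2152e+6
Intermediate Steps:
I = -1/57073 (I = 1/(-57073) = -1/57073 ≈ -1.7521e-5)
G = 48 (G = 6*(4 + (-2)**2) = 6*(4 + 4) = 6*8 = 48)
d = 2633861878/57073 (d = 46149 - 1*(-1/57073) = 46149 + 1/57073 = 2633861878/57073 ≈ 46149.)
d*G = (2633861878/57073)*48 = 126425370144/57073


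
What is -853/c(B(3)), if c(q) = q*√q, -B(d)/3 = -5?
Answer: -853*√15/225 ≈ -14.683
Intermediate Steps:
B(d) = 15 (B(d) = -3*(-5) = 15)
c(q) = q^(3/2)
-853/c(B(3)) = -853*√15/225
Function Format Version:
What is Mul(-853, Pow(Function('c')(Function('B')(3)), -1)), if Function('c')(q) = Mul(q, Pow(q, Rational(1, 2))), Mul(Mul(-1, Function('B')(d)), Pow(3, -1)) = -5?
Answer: Mul(Rational(-853, 225), Pow(15, Rational(1, 2))) ≈ -14.683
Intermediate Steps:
Function('B')(d) = 15 (Function('B')(d) = Mul(-3, -5) = 15)
Function('c')(q) = Pow(q, Rational(3, 2))
Mul(-853, Pow(Function('c')(Function('B')(3)), -1)) = Mul(-853, Pow(Pow(15, Rational(3, 2)), -1)) = Mul(-853, Pow(Mul(15, Pow(15, Rational(1, 2))), -1)) = Mul(-853, Mul(Rational(1, 225), Pow(15, Rational(1, 2)))) = Mul(Rational(-853, 225), Pow(15, Rational(1, 2)))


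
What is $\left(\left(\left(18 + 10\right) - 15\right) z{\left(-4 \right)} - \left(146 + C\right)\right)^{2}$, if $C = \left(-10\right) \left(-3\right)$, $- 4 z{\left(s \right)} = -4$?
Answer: $26569$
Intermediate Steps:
$z{\left(s \right)} = 1$ ($z{\left(s \right)} = \left(- \frac{1}{4}\right) \left(-4\right) = 1$)
$C = 30$
$\left(\left(\left(18 + 10\right) - 15\right) z{\left(-4 \right)} - \left(146 + C\right)\right)^{2} = \left(\left(\left(18 + 10\right) - 15\right) 1 - 176\right)^{2} = \left(\left(28 - 15\right) 1 - 176\right)^{2} = \left(13 \cdot 1 - 176\right)^{2} = \left(13 - 176\right)^{2} = \left(-163\right)^{2} = 26569$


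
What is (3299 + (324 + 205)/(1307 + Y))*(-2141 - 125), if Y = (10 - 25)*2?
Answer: -9547455632/1277 ≈ -7.4765e+6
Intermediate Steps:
Y = -30 (Y = -15*2 = -30)
(3299 + (324 + 205)/(1307 + Y))*(-2141 - 125) = (3299 + (324 + 205)/(1307 - 30))*(-2141 - 125) = (3299 + 529/1277)*(-2266) = (4213352/1277)*(-2266) = -9547455632/1277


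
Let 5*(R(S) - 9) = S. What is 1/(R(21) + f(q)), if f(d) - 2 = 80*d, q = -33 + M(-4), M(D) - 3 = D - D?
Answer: -5/11924 ≈ -0.00041932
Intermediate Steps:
M(D) = 3 (M(D) = 3 + (D - D) = 3 + 0 = 3)
R(S) = 9 + S/5
q = -30 (q = -33 + 3 = -30)
f(d) = 2 + 80*d
1/(R(21) + f(q)) = 1/((9 + (1/5)*21) + (2 + 80*(-30))) = 1/((9 + 21/5) + (2 - 2400)) = 1/(66/5 - 2398) = 1/(-11924/5) = -5/11924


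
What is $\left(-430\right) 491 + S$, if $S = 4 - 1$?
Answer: $-211127$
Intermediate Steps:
$S = 3$ ($S = 4 - 1 = 3$)
$\left(-430\right) 491 + S = \left(-430\right) 491 + 3 = -211130 + 3 = -211127$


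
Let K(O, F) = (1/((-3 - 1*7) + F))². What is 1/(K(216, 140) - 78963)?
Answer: -16900/1334474699 ≈ -1.2664e-5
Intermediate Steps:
K(O, F) = (-10 + F)⁻² (K(O, F) = (1/((-3 - 7) + F))² = (1/(-10 + F))² = (-10 + F)⁻²)
1/(K(216, 140) - 78963) = 1/((-10 + 140)⁻² - 78963) = 1/(130⁻² - 78963) = 1/(1/16900 - 78963) = 1/(-1334474699/16900) = -16900/1334474699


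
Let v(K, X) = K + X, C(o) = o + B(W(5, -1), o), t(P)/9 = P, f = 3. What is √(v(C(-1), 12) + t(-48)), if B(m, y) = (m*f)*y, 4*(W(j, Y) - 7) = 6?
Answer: I*√1786/2 ≈ 21.131*I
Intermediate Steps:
W(j, Y) = 17/2 (W(j, Y) = 7 + (¼)*6 = 7 + 3/2 = 17/2)
t(P) = 9*P
B(m, y) = 3*m*y (B(m, y) = (m*3)*y = (3*m)*y = 3*m*y)
C(o) = 53*o/2 (C(o) = o + 3*(17/2)*o = o + 51*o/2 = 53*o/2)
√(v(C(-1), 12) + t(-48)) = √(((53/2)*(-1) + 12) + 9*(-48)) = √((-53/2 + 12) - 432) = √(-29/2 - 432) = √(-893/2) = I*√1786/2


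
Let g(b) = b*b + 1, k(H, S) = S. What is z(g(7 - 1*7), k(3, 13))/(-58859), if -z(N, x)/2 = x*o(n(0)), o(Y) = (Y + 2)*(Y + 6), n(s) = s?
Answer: 312/58859 ≈ 0.0053008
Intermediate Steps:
g(b) = 1 + b² (g(b) = b² + 1 = 1 + b²)
o(Y) = (2 + Y)*(6 + Y)
z(N, x) = -24*x (z(N, x) = -2*x*(12 + 0² + 8*0) = -2*x*(12 + 0 + 0) = -2*x*12 = -24*x)
z(g(7 - 1*7), k(3, 13))/(-58859) = -24*13/(-58859) = -312*(-1/58859) = 312/58859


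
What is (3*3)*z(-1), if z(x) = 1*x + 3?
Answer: 18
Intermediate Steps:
z(x) = 3 + x (z(x) = x + 3 = 3 + x)
(3*3)*z(-1) = (3*3)*(3 - 1) = 9*2 = 18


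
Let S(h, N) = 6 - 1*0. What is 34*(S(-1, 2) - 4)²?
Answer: 136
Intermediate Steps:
S(h, N) = 6 (S(h, N) = 6 + 0 = 6)
34*(S(-1, 2) - 4)² = 34*(6 - 4)² = 34*2² = 34*4 = 136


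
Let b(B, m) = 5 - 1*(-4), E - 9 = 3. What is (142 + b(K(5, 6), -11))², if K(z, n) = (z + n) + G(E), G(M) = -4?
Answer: 22801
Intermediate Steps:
E = 12 (E = 9 + 3 = 12)
K(z, n) = -4 + n + z (K(z, n) = (z + n) - 4 = (n + z) - 4 = -4 + n + z)
b(B, m) = 9 (b(B, m) = 5 + 4 = 9)
(142 + b(K(5, 6), -11))² = (142 + 9)² = 151² = 22801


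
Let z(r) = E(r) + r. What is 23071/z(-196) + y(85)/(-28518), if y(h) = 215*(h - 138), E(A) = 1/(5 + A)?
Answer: -41746570661/355876122 ≈ -117.31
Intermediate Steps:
z(r) = r + 1/(5 + r) (z(r) = 1/(5 + r) + r = r + 1/(5 + r))
y(h) = -29670 + 215*h (y(h) = 215*(-138 + h) = -29670 + 215*h)
23071/z(-196) + y(85)/(-28518) = 23071/(((1 - 196*(5 - 196))/(5 - 196))) + (-29670 + 215*85)/(-28518) = 23071/(((1 - 196*(-191))/(-191))) + (-29670 + 18275)*(-1/28518) = 23071/((-(1 + 37436)/191)) - 11395*(-1/28518) = 23071/((-1/191*37437)) + 11395/28518 = 23071/(-37437/191) + 11395/28518 = 23071*(-191/37437) + 11395/28518 = -4406561/37437 + 11395/28518 = -41746570661/355876122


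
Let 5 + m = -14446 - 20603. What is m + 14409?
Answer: -20645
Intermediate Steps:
m = -35054 (m = -5 + (-14446 - 20603) = -5 - 35049 = -35054)
m + 14409 = -35054 + 14409 = -20645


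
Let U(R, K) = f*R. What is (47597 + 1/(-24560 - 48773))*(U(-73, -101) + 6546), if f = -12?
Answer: 25905977397600/73333 ≈ 3.5327e+8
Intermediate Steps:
U(R, K) = -12*R
(47597 + 1/(-24560 - 48773))*(U(-73, -101) + 6546) = (47597 + 1/(-24560 - 48773))*(-12*(-73) + 6546) = (47597 + 1/(-73333))*(876 + 6546) = (47597 - 1/73333)*7422 = (3490430800/73333)*7422 = 25905977397600/73333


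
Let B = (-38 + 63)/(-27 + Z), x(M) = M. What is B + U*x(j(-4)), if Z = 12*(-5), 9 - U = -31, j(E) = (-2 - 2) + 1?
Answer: -10465/87 ≈ -120.29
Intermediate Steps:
j(E) = -3 (j(E) = -4 + 1 = -3)
U = 40 (U = 9 - 1*(-31) = 9 + 31 = 40)
Z = -60
B = -25/87 (B = (-38 + 63)/(-27 - 60) = 25/(-87) = 25*(-1/87) = -25/87 ≈ -0.28736)
B + U*x(j(-4)) = -25/87 + 40*(-3) = -25/87 - 120 = -10465/87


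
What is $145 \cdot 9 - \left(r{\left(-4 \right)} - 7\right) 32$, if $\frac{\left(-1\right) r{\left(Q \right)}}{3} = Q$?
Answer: $1145$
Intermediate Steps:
$r{\left(Q \right)} = - 3 Q$
$145 \cdot 9 - \left(r{\left(-4 \right)} - 7\right) 32 = 145 \cdot 9 - \left(\left(-3\right) \left(-4\right) - 7\right) 32 = 1305 - \left(12 - 7\right) 32 = 1305 - 5 \cdot 32 = 1305 - 160 = 1145$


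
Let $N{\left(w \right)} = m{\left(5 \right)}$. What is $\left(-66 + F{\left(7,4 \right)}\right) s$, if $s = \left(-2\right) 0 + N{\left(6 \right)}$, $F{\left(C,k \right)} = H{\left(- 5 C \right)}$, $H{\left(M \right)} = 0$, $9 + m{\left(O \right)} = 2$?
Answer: $462$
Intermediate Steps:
$m{\left(O \right)} = -7$ ($m{\left(O \right)} = -9 + 2 = -7$)
$N{\left(w \right)} = -7$
$F{\left(C,k \right)} = 0$
$s = -7$ ($s = \left(-2\right) 0 - 7 = 0 - 7 = -7$)
$\left(-66 + F{\left(7,4 \right)}\right) s = \left(-66 + 0\right) \left(-7\right) = \left(-66\right) \left(-7\right) = 462$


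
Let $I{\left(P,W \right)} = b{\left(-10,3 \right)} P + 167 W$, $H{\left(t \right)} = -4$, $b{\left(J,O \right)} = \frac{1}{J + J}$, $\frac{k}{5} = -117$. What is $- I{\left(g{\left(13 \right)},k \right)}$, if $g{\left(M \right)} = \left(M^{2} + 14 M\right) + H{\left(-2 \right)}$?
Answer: $\frac{1954247}{20} \approx 97712.0$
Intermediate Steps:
$k = -585$ ($k = 5 \left(-117\right) = -585$)
$b{\left(J,O \right)} = \frac{1}{2 J}$
$g{\left(M \right)} = -4 + M^{2} + 14 M$ ($g{\left(M \right)} = \left(M^{2} + 14 M\right) - 4 = -4 + M^{2} + 14 M$)
$I{\left(P,W \right)} = 167 W - \frac{P}{20}$ ($I{\left(P,W \right)} = \frac{1}{2 \left(-10\right)} P + 167 W = \frac{1}{2} \left(- \frac{1}{10}\right) P + 167 W = - \frac{P}{20} + 167 W = 167 W - \frac{P}{20}$)
$- I{\left(g{\left(13 \right)},k \right)} = - (167 \left(-585\right) - \frac{-4 + 13^{2} + 14 \cdot 13}{20}) = - (-97695 - \frac{-4 + 169 + 182}{20}) = - (-97695 - \frac{347}{20}) = \left(-1\right) \left(- \frac{1954247}{20}\right) = \frac{1954247}{20}$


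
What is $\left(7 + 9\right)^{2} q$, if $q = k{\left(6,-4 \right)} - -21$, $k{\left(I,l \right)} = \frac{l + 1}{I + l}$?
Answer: $4992$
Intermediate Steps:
$k{\left(I,l \right)} = \frac{1 + l}{I + l}$
$q = \frac{39}{2}$ ($q = \frac{1 - 4}{6 - 4} - -21 = \frac{1}{2} \left(-3\right) + 21 = - \frac{3}{2} + 21 = \frac{39}{2} \approx 19.5$)
$\left(7 + 9\right)^{2} q = \left(7 + 9\right)^{2} \cdot \frac{39}{2} = 16^{2} \cdot \frac{39}{2} = 256 \cdot \frac{39}{2} = 4992$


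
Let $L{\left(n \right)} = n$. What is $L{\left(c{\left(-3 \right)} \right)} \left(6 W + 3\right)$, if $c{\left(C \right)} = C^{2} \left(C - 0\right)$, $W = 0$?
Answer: $-81$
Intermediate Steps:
$c{\left(C \right)} = C^{3}$ ($c{\left(C \right)} = C^{2} \left(C + 0\right) = C^{2} C = C^{3}$)
$L{\left(c{\left(-3 \right)} \right)} \left(6 W + 3\right) = \left(-3\right)^{3} \left(6 \cdot 0 + 3\right) = - 27 \left(0 + 3\right) = \left(-27\right) 3 = -81$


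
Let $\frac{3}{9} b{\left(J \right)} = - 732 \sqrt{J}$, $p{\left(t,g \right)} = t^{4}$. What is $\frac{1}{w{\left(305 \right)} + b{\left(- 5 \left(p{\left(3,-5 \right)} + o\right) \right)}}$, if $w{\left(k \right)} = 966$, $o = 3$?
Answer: $\frac{23}{48246378} + \frac{122 i \sqrt{105}}{56287441} \approx 4.7672 \cdot 10^{-7} + 2.221 \cdot 10^{-5} i$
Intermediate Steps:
$b{\left(J \right)} = - 2196 \sqrt{J}$ ($b{\left(J \right)} = 3 \left(- 732 \sqrt{J}\right) = - 2196 \sqrt{J}$)
$\frac{1}{w{\left(305 \right)} + b{\left(- 5 \left(p{\left(3,-5 \right)} + o\right) \right)}} = \frac{1}{966 - 2196 \sqrt{- 5 \left(3^{4} + 3\right)}} = \frac{1}{966 - 2196 \sqrt{- 5 \left(81 + 3\right)}} = \frac{1}{966 - 2196 \sqrt{\left(-5\right) 84}} = \frac{1}{966 - 2196 \sqrt{-420}} = \frac{1}{966 - 2196 \cdot 2 i \sqrt{105}} = \frac{1}{966 - 4392 i \sqrt{105}}$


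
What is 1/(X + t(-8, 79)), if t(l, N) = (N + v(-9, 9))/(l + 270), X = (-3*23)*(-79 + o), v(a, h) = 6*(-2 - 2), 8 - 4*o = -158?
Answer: 131/338990 ≈ 0.00038644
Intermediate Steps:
o = 83/2 (o = 2 - ¼*(-158) = 2 + 79/2 = 83/2 ≈ 41.500)
v(a, h) = -24 (v(a, h) = 6*(-4) = -24)
X = 5175/2 (X = (-3*23)*(-79 + 83/2) = -69*(-75/2) = 5175/2 ≈ 2587.5)
t(l, N) = (-24 + N)/(270 + l) (t(l, N) = (N - 24)/(l + 270) = (-24 + N)/(270 + l))
1/(X + t(-8, 79)) = 1/(5175/2 + (-24 + 79)/(270 - 8)) = 1/(5175/2 + 55/262) = 1/(338990/131) = 131/338990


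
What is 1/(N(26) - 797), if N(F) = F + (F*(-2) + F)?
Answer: -1/797 ≈ -0.0012547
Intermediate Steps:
N(F) = 0 (N(F) = F + (-2*F + F) = F - F = 0)
1/(N(26) - 797) = 1/(0 - 797) = 1/(-797) = -1/797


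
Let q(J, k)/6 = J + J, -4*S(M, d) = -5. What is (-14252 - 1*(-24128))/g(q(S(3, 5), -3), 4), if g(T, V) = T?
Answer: 3292/5 ≈ 658.40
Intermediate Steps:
S(M, d) = 5/4 (S(M, d) = -¼*(-5) = 5/4)
q(J, k) = 12*J (q(J, k) = 6*(J + J) = 6*(2*J) = 12*J)
(-14252 - 1*(-24128))/g(q(S(3, 5), -3), 4) = (-14252 - 1*(-24128))/((12*(5/4))) = (-14252 + 24128)/15 = 9876*(1/15) = 3292/5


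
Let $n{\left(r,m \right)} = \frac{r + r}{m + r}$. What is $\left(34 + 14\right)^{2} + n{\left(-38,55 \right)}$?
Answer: $\frac{39092}{17} \approx 2299.5$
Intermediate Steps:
$n{\left(r,m \right)} = \frac{2 r}{m + r}$
$\left(34 + 14\right)^{2} + n{\left(-38,55 \right)} = \left(34 + 14\right)^{2} + 2 \left(-38\right) \frac{1}{55 - 38} = 48^{2} + 2 \left(-38\right) \frac{1}{17} = 2304 + 2 \left(-38\right) \frac{1}{17} = 2304 - \frac{76}{17} = \frac{39092}{17}$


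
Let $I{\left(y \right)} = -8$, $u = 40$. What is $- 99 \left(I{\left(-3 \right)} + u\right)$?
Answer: $-3168$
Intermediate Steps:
$- 99 \left(I{\left(-3 \right)} + u\right) = - 99 \left(-8 + 40\right) = \left(-99\right) 32 = -3168$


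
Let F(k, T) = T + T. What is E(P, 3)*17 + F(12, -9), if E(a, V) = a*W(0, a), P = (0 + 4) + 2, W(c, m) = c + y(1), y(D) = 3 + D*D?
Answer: 390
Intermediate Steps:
y(D) = 3 + D²
W(c, m) = 4 + c (W(c, m) = c + (3 + 1²) = c + (3 + 1) = c + 4 = 4 + c)
F(k, T) = 2*T
P = 6 (P = 4 + 2 = 6)
E(a, V) = 4*a (E(a, V) = a*(4 + 0) = a*4 = 4*a)
E(P, 3)*17 + F(12, -9) = (4*6)*17 + 2*(-9) = 24*17 - 18 = 408 - 18 = 390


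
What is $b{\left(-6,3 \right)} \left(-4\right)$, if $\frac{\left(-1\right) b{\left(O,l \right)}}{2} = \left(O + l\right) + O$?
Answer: $-72$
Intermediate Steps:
$b{\left(O,l \right)} = - 4 O - 2 l$ ($b{\left(O,l \right)} = - 2 \left(\left(O + l\right) + O\right) = - 2 \left(l + 2 O\right) = - 4 O - 2 l$)
$b{\left(-6,3 \right)} \left(-4\right) = \left(\left(-4\right) \left(-6\right) - 6\right) \left(-4\right) = \left(24 - 6\right) \left(-4\right) = 18 \left(-4\right) = -72$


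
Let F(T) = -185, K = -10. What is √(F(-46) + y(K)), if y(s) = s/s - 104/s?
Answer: 2*I*√1085/5 ≈ 13.176*I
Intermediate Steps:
y(s) = 1 - 104/s
√(F(-46) + y(K)) = √(-185 + (-104 - 10)/(-10)) = √(-185 - ⅒*(-114)) = √(-185 + 57/5) = √(-868/5) = 2*I*√1085/5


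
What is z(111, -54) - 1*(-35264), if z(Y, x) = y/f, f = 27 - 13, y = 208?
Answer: 246952/7 ≈ 35279.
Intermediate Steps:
f = 14
z(Y, x) = 104/7 (z(Y, x) = 208/14 = 208*(1/14) = 104/7)
z(111, -54) - 1*(-35264) = 104/7 - 1*(-35264) = 104/7 + 35264 = 246952/7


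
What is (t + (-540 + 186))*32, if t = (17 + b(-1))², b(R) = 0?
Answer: -2080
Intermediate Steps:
t = 289 (t = (17 + 0)² = 17² = 289)
(t + (-540 + 186))*32 = (289 + (-540 + 186))*32 = (289 - 354)*32 = -65*32 = -2080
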